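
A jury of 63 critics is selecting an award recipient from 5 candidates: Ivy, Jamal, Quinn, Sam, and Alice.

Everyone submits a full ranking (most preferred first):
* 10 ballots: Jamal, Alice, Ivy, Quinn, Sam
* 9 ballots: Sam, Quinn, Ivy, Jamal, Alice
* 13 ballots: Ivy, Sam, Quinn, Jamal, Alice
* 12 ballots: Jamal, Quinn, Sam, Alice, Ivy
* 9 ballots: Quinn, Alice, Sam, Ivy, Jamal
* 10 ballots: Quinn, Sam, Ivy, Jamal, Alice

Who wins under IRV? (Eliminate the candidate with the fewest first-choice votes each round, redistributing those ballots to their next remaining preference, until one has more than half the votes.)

Round 1: Ivy 13, Jamal 22, Quinn 19, Sam 9, Alice 0. Alice eliminated.
Round 2: Ivy 13, Jamal 22, Quinn 19, Sam 9. Sam eliminated.
Round 3: Ivy 13, Jamal 22, Quinn 28. Ivy eliminated.
Round 4: Jamal 22, Quinn 41. Quinn has a majority (≥32).

Quinn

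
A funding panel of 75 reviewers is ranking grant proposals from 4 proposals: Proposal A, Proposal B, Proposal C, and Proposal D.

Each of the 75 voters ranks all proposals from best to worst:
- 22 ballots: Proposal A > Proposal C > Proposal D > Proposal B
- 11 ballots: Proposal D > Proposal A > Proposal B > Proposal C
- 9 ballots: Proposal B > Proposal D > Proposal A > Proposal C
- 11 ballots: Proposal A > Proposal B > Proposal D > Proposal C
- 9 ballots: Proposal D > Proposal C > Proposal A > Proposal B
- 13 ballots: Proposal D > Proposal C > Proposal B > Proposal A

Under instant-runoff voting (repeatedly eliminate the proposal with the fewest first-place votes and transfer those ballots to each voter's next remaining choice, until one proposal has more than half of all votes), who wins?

Round 1: Proposal A 33, Proposal B 9, Proposal C 0, Proposal D 33. Proposal C eliminated.
Round 2: Proposal A 33, Proposal B 9, Proposal D 33. Proposal B eliminated.
Round 3: Proposal A 33, Proposal D 42. Proposal D has a majority (≥38).

Proposal D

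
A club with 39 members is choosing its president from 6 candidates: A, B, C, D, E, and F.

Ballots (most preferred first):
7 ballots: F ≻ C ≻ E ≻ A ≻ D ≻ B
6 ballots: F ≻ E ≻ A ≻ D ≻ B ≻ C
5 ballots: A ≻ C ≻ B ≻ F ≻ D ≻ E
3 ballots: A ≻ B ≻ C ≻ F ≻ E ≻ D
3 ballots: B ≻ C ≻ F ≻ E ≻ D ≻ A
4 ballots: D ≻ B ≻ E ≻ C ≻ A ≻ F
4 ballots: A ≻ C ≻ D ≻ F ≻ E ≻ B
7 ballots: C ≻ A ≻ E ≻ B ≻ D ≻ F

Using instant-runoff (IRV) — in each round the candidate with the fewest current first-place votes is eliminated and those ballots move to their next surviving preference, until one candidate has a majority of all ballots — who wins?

C

Round 1: A 12, B 3, C 7, D 4, E 0, F 13. E eliminated.
Round 2: A 12, B 3, C 7, D 4, F 13. B eliminated.
Round 3: A 12, C 10, D 4, F 13. D eliminated.
Round 4: A 12, C 14, F 13. A eliminated.
Round 5: C 26, F 13. C has a majority (≥20).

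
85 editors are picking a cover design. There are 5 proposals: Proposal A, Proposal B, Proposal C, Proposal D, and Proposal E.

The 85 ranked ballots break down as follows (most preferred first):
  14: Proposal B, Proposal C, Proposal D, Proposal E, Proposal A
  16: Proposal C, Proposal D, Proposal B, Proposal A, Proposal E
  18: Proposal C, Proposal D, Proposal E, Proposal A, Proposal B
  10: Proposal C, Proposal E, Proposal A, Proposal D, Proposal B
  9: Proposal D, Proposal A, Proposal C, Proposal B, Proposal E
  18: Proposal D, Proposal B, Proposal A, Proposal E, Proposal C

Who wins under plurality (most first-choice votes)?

Proposal C

First-place votes: Proposal A 0, Proposal B 14, Proposal C 44, Proposal D 27, Proposal E 0.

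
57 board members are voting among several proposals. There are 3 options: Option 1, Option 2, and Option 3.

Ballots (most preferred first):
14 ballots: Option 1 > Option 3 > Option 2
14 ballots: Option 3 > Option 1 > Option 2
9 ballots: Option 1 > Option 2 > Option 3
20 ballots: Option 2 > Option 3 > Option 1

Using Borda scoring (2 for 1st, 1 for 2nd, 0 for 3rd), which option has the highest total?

Option 1: 14×2 + 14×1 + 9×2 + 20×0 = 60
Option 2: 14×0 + 14×0 + 9×1 + 20×2 = 49
Option 3: 14×1 + 14×2 + 9×0 + 20×1 = 62

Option 3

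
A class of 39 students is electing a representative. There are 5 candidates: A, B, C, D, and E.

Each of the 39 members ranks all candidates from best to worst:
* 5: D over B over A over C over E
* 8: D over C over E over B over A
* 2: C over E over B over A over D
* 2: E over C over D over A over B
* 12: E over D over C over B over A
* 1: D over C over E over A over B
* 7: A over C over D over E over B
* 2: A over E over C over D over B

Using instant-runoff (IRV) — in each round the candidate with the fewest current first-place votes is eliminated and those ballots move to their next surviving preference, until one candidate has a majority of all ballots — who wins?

D

Round 1: A 9, B 0, C 2, D 14, E 14. B eliminated.
Round 2: A 9, C 2, D 14, E 14. C eliminated.
Round 3: A 9, D 14, E 16. A eliminated.
Round 4: D 21, E 18. D has a majority (≥20).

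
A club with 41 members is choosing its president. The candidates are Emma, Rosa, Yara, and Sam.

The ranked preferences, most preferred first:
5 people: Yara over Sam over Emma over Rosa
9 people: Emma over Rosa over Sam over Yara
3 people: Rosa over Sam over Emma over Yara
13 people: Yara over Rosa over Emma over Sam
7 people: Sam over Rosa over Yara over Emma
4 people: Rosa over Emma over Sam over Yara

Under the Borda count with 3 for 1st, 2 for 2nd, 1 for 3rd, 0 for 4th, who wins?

Rosa

Emma: 5×1 + 9×3 + 3×1 + 13×1 + 7×0 + 4×2 = 56
Rosa: 5×0 + 9×2 + 3×3 + 13×2 + 7×2 + 4×3 = 79
Yara: 5×3 + 9×0 + 3×0 + 13×3 + 7×1 + 4×0 = 61
Sam: 5×2 + 9×1 + 3×2 + 13×0 + 7×3 + 4×1 = 50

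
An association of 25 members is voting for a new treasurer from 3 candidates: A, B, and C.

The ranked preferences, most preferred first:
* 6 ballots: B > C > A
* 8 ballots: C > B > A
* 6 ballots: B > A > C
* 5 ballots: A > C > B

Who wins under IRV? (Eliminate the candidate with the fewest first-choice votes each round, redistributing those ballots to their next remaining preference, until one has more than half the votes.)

C

Round 1: A 5, B 12, C 8. A eliminated.
Round 2: B 12, C 13. C has a majority (≥13).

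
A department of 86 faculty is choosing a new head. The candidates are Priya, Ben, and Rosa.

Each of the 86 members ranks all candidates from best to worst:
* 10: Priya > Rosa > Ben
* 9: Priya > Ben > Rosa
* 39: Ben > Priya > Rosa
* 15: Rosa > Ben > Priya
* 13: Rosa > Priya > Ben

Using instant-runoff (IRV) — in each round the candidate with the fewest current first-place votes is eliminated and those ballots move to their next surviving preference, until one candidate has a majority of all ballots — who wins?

Ben

Round 1: Priya 19, Ben 39, Rosa 28. Priya eliminated.
Round 2: Ben 48, Rosa 38. Ben has a majority (≥44).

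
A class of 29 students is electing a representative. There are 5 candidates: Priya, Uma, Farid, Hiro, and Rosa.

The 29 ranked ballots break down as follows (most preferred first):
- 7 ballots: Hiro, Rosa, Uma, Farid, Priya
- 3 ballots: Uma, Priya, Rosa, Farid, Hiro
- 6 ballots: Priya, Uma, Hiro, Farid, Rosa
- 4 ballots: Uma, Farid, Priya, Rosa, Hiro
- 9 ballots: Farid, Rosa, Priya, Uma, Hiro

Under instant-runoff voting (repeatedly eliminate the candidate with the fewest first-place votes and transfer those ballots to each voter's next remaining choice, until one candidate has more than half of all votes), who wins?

Uma

Round 1: Priya 6, Uma 7, Farid 9, Hiro 7, Rosa 0. Rosa eliminated.
Round 2: Priya 6, Uma 7, Farid 9, Hiro 7. Priya eliminated.
Round 3: Uma 13, Farid 9, Hiro 7. Hiro eliminated.
Round 4: Uma 20, Farid 9. Uma has a majority (≥15).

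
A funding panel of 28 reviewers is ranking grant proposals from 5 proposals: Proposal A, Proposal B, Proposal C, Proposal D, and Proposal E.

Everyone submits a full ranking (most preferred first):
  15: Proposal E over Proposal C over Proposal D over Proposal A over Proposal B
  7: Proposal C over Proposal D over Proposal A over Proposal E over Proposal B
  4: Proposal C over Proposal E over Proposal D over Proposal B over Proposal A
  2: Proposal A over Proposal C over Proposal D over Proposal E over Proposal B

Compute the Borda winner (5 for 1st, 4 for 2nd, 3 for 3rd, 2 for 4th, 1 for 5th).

Proposal C

Proposal A: 15×2 + 7×3 + 4×1 + 2×5 = 65
Proposal B: 15×1 + 7×1 + 4×2 + 2×1 = 32
Proposal C: 15×4 + 7×5 + 4×5 + 2×4 = 123
Proposal D: 15×3 + 7×4 + 4×3 + 2×3 = 91
Proposal E: 15×5 + 7×2 + 4×4 + 2×2 = 109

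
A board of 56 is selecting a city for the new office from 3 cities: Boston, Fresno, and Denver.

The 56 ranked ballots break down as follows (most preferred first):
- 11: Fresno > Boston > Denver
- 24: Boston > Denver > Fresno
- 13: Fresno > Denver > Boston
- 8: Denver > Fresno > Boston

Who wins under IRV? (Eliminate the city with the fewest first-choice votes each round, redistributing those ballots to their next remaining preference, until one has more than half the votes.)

Round 1: Boston 24, Fresno 24, Denver 8. Denver eliminated.
Round 2: Boston 24, Fresno 32. Fresno has a majority (≥29).

Fresno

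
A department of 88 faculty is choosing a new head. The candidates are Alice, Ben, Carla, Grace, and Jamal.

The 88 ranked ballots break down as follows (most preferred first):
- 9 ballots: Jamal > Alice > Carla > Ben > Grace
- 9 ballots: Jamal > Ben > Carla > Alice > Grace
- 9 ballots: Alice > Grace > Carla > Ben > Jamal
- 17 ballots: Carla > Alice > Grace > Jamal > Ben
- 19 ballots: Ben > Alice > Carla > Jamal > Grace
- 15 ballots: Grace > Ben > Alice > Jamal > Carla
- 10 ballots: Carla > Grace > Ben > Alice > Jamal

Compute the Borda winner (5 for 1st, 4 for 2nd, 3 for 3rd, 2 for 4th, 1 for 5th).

Alice: 9×4 + 9×2 + 9×5 + 17×4 + 19×4 + 15×3 + 10×2 = 308
Ben: 9×2 + 9×4 + 9×2 + 17×1 + 19×5 + 15×4 + 10×3 = 274
Carla: 9×3 + 9×3 + 9×3 + 17×5 + 19×3 + 15×1 + 10×5 = 288
Grace: 9×1 + 9×1 + 9×4 + 17×3 + 19×1 + 15×5 + 10×4 = 239
Jamal: 9×5 + 9×5 + 9×1 + 17×2 + 19×2 + 15×2 + 10×1 = 211

Alice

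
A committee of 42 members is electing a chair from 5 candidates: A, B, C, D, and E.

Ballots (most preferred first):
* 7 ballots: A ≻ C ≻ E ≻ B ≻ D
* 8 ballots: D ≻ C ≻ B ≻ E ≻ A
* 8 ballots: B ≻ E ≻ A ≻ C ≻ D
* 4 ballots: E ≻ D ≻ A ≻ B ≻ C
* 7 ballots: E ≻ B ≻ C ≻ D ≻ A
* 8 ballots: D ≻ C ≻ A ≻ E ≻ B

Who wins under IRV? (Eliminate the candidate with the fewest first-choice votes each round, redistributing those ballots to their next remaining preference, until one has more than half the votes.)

Round 1: A 7, B 8, C 0, D 16, E 11. C eliminated.
Round 2: A 7, B 8, D 16, E 11. A eliminated.
Round 3: B 8, D 16, E 18. B eliminated.
Round 4: D 16, E 26. E has a majority (≥22).

E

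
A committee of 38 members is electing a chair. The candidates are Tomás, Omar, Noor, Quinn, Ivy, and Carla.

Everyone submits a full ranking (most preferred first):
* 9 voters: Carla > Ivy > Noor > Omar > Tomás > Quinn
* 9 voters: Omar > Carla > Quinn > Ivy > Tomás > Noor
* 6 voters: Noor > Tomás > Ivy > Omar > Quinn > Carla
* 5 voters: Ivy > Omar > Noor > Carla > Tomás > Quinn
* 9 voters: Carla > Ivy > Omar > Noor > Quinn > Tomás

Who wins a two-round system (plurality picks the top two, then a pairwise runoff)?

Omar

Round 1 first-place votes: Tomás 0, Omar 9, Noor 6, Quinn 0, Ivy 5, Carla 18. Carla and Omar advance.
Runoff: Carla is ranked above Omar on 18 ballots, Omar above Carla on 20.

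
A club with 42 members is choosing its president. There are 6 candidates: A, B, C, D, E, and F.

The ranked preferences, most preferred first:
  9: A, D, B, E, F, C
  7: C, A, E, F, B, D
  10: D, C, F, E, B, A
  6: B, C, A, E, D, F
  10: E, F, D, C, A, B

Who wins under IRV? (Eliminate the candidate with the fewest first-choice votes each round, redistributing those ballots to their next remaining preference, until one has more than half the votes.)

D

Round 1: A 9, B 6, C 7, D 10, E 10, F 0. F eliminated.
Round 2: A 9, B 6, C 7, D 10, E 10. B eliminated.
Round 3: A 9, C 13, D 10, E 10. A eliminated.
Round 4: C 13, D 19, E 10. E eliminated.
Round 5: C 13, D 29. D has a majority (≥22).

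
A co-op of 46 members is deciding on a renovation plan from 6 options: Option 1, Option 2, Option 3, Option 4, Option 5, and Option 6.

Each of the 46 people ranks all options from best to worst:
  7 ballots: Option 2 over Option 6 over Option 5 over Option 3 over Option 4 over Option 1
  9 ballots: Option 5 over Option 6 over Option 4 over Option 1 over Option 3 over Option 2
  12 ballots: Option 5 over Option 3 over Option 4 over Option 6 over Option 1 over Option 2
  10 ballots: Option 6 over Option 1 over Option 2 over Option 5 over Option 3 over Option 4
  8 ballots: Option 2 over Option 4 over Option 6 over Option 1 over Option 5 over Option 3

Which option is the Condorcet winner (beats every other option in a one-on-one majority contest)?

Option 6

Option 6 vs Option 1: 46–0
Option 6 vs Option 2: 31–15
Option 6 vs Option 3: 34–12
Option 6 vs Option 4: 26–20
Option 6 vs Option 5: 25–21
Option 6 beats every other option.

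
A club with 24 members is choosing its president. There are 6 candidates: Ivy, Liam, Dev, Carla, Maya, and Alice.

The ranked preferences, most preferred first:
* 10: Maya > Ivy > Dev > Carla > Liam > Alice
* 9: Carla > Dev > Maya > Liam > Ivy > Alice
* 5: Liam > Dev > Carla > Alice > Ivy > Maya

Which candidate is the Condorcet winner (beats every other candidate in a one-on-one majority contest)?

Dev

Dev vs Ivy: 14–10
Dev vs Liam: 19–5
Dev vs Carla: 15–9
Dev vs Maya: 14–10
Dev vs Alice: 24–0
Dev beats every other candidate.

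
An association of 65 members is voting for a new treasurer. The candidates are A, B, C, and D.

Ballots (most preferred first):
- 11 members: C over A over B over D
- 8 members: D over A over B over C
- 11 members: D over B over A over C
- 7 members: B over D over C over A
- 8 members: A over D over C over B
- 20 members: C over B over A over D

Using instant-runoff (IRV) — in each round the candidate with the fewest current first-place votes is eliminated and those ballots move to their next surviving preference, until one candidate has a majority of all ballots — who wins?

D

Round 1: A 8, B 7, C 31, D 19. B eliminated.
Round 2: A 8, C 31, D 26. A eliminated.
Round 3: C 31, D 34. D has a majority (≥33).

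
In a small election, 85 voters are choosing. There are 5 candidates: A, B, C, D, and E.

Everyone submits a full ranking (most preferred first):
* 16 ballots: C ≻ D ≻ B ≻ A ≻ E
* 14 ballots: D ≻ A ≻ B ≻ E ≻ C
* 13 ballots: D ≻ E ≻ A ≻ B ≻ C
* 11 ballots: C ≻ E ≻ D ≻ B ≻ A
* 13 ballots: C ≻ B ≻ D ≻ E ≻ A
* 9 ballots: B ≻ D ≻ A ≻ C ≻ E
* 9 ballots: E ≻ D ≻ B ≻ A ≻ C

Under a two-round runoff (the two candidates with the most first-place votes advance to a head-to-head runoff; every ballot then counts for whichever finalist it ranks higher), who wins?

D

Round 1 first-place votes: A 0, B 9, C 40, D 27, E 9. C and D advance.
Runoff: C is ranked above D on 40 ballots, D above C on 45.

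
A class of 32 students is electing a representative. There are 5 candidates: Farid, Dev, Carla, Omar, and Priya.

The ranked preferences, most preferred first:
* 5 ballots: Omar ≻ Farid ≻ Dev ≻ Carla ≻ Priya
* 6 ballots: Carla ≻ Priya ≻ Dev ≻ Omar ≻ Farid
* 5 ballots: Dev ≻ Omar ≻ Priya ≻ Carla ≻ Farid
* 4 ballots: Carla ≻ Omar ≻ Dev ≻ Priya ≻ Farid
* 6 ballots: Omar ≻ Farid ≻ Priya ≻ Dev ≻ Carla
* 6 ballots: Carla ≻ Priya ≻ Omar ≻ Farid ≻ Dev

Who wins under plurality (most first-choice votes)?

First-place votes: Farid 0, Dev 5, Carla 16, Omar 11, Priya 0.

Carla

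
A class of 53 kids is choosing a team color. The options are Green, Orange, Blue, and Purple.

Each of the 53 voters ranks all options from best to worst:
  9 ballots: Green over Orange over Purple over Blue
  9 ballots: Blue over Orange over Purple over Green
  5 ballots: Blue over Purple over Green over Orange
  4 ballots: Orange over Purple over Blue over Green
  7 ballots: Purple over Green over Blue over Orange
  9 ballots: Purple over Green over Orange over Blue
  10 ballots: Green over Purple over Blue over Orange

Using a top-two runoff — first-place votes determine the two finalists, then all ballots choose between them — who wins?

Round 1 first-place votes: Green 19, Orange 4, Blue 14, Purple 16. Green and Purple advance.
Runoff: Green is ranked above Purple on 19 ballots, Purple above Green on 34.

Purple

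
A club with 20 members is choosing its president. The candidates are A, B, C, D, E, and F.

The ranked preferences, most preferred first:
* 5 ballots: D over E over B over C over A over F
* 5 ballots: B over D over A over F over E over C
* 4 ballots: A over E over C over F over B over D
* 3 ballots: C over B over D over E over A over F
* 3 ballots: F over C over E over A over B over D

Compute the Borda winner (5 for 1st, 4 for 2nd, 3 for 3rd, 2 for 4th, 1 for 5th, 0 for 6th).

B

A: 5×1 + 5×3 + 4×5 + 3×1 + 3×2 = 49
B: 5×3 + 5×5 + 4×1 + 3×4 + 3×1 = 59
C: 5×2 + 5×0 + 4×3 + 3×5 + 3×4 = 49
D: 5×5 + 5×4 + 4×0 + 3×3 + 3×0 = 54
E: 5×4 + 5×1 + 4×4 + 3×2 + 3×3 = 56
F: 5×0 + 5×2 + 4×2 + 3×0 + 3×5 = 33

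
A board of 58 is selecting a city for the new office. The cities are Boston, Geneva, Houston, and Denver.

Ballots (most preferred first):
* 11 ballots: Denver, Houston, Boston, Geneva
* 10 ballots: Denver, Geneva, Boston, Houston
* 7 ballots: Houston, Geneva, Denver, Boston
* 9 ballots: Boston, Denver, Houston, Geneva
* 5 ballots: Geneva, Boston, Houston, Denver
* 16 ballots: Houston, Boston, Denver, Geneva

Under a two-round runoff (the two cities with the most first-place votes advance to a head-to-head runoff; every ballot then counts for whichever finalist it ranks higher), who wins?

Round 1 first-place votes: Boston 9, Geneva 5, Houston 23, Denver 21. Houston and Denver advance.
Runoff: Houston is ranked above Denver on 28 ballots, Denver above Houston on 30.

Denver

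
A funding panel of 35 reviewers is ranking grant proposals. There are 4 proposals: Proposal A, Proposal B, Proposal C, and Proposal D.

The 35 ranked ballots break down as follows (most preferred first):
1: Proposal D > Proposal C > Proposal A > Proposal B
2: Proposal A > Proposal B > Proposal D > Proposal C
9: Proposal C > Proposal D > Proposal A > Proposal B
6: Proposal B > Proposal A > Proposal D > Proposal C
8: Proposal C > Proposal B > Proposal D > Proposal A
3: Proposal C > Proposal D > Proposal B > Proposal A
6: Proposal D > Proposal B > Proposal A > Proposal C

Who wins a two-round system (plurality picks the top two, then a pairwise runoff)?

Proposal C

Round 1 first-place votes: Proposal A 2, Proposal B 6, Proposal C 20, Proposal D 7. Proposal C and Proposal D advance.
Runoff: Proposal C is ranked above Proposal D on 20 ballots, Proposal D above Proposal C on 15.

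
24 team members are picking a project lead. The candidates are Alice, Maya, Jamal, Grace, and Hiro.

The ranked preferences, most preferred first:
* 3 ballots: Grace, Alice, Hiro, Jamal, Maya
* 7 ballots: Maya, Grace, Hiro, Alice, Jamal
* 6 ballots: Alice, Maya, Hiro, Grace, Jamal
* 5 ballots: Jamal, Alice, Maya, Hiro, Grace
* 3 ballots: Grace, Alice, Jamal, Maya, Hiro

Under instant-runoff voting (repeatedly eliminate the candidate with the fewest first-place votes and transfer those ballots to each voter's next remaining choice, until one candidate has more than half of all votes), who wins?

Round 1: Alice 6, Maya 7, Jamal 5, Grace 6, Hiro 0. Hiro eliminated.
Round 2: Alice 6, Maya 7, Jamal 5, Grace 6. Jamal eliminated.
Round 3: Alice 11, Maya 7, Grace 6. Grace eliminated.
Round 4: Alice 17, Maya 7. Alice has a majority (≥13).

Alice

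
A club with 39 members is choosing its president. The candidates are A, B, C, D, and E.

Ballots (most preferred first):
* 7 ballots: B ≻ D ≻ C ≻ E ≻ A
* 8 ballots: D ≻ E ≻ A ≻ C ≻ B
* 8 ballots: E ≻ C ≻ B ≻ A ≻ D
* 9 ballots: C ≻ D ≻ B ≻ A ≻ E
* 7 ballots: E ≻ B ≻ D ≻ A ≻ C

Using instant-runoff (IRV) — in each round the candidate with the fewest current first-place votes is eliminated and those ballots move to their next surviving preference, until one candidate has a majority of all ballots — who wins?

D

Round 1: A 0, B 7, C 9, D 8, E 15. A eliminated.
Round 2: B 7, C 9, D 8, E 15. B eliminated.
Round 3: C 9, D 15, E 15. C eliminated.
Round 4: D 24, E 15. D has a majority (≥20).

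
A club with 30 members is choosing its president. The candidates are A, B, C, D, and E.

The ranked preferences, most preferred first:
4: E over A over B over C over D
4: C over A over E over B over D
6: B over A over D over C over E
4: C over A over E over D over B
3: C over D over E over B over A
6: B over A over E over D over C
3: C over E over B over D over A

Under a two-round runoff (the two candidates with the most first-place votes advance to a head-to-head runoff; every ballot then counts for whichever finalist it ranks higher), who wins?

Round 1 first-place votes: A 0, B 12, C 14, D 0, E 4. C and B advance.
Runoff: C is ranked above B on 14 ballots, B above C on 16.

B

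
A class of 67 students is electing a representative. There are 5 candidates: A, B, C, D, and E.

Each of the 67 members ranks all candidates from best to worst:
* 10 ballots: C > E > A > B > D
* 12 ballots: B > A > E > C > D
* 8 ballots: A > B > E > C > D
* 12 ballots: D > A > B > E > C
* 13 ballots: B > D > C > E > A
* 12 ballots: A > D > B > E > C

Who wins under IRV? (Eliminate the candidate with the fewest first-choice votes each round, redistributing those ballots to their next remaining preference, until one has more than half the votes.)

A

Round 1: A 20, B 25, C 10, D 12, E 0. E eliminated.
Round 2: A 20, B 25, C 10, D 12. C eliminated.
Round 3: A 30, B 25, D 12. D eliminated.
Round 4: A 42, B 25. A has a majority (≥34).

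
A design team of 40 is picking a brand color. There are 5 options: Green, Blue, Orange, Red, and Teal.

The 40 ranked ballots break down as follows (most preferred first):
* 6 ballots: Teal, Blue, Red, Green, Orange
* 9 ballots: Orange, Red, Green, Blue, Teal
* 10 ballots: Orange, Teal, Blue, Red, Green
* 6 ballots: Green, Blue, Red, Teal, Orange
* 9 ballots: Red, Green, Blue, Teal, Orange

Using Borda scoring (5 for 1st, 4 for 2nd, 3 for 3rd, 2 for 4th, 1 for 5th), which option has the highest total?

Green: 6×2 + 9×3 + 10×1 + 6×5 + 9×4 = 115
Blue: 6×4 + 9×2 + 10×3 + 6×4 + 9×3 = 123
Orange: 6×1 + 9×5 + 10×5 + 6×1 + 9×1 = 116
Red: 6×3 + 9×4 + 10×2 + 6×3 + 9×5 = 137
Teal: 6×5 + 9×1 + 10×4 + 6×2 + 9×2 = 109

Red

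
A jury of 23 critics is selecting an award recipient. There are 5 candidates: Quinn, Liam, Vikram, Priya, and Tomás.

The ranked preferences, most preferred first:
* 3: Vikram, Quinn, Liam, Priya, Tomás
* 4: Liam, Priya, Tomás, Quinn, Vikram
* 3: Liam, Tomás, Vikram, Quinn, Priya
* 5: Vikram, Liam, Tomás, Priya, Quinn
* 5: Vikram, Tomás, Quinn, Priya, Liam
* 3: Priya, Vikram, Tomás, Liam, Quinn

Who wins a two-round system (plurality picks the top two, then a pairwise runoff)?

Round 1 first-place votes: Quinn 0, Liam 7, Vikram 13, Priya 3, Tomás 0. Vikram and Liam advance.
Runoff: Vikram is ranked above Liam on 16 ballots, Liam above Vikram on 7.

Vikram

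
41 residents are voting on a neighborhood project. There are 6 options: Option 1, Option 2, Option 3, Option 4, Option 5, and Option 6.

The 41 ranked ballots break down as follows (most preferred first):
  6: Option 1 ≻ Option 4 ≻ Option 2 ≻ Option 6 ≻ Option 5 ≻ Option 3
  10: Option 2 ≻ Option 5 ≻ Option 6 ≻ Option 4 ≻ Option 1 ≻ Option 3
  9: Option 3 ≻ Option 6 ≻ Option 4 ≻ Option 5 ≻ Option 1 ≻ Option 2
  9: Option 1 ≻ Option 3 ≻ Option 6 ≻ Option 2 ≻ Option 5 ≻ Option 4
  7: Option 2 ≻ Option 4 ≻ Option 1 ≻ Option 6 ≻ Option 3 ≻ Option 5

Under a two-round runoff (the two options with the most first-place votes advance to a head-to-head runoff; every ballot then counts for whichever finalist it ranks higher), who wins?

Round 1 first-place votes: Option 1 15, Option 2 17, Option 3 9, Option 4 0, Option 5 0, Option 6 0. Option 2 and Option 1 advance.
Runoff: Option 2 is ranked above Option 1 on 17 ballots, Option 1 above Option 2 on 24.

Option 1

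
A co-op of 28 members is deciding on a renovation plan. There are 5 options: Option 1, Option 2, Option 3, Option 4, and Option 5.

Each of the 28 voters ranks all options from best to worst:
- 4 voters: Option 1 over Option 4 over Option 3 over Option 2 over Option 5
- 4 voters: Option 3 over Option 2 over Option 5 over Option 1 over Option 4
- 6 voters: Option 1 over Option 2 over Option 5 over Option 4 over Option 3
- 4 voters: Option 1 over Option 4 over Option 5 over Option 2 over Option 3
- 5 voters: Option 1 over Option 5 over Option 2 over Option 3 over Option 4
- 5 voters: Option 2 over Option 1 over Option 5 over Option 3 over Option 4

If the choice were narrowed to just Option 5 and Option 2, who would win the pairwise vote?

Option 5 is ranked above Option 2 on 9 ballots; Option 2 above Option 5 on 19.

Option 2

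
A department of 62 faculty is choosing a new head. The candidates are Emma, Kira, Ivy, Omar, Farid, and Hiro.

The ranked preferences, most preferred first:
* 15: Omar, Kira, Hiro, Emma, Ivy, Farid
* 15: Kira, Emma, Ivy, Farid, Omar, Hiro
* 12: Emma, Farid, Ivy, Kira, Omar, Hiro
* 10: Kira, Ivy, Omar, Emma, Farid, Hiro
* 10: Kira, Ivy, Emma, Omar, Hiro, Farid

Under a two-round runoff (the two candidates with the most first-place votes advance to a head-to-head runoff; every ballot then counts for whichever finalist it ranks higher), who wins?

Kira

Round 1 first-place votes: Emma 12, Kira 35, Ivy 0, Omar 15, Farid 0, Hiro 0. Kira and Omar advance.
Runoff: Kira is ranked above Omar on 47 ballots, Omar above Kira on 15.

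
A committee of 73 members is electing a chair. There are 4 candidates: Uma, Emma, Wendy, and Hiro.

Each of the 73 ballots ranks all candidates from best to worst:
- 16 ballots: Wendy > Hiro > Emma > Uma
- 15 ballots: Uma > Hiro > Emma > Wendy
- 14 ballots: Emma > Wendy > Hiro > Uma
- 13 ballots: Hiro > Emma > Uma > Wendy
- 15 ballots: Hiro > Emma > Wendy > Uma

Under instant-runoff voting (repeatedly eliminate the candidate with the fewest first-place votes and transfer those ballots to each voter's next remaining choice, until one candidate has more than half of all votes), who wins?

Round 1: Uma 15, Emma 14, Wendy 16, Hiro 28. Emma eliminated.
Round 2: Uma 15, Wendy 30, Hiro 28. Uma eliminated.
Round 3: Wendy 30, Hiro 43. Hiro has a majority (≥37).

Hiro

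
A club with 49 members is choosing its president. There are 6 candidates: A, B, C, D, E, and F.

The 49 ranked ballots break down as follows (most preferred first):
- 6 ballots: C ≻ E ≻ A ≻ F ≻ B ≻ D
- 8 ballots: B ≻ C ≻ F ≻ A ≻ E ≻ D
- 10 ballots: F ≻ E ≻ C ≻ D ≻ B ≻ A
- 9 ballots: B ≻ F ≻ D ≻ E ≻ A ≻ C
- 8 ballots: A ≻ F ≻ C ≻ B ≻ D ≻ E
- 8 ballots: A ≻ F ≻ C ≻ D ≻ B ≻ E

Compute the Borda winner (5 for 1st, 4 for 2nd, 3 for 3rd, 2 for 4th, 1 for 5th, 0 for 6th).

A: 6×3 + 8×2 + 10×0 + 9×1 + 8×5 + 8×5 = 123
B: 6×1 + 8×5 + 10×1 + 9×5 + 8×2 + 8×1 = 125
C: 6×5 + 8×4 + 10×3 + 9×0 + 8×3 + 8×3 = 140
D: 6×0 + 8×0 + 10×2 + 9×3 + 8×1 + 8×2 = 71
E: 6×4 + 8×1 + 10×4 + 9×2 + 8×0 + 8×0 = 90
F: 6×2 + 8×3 + 10×5 + 9×4 + 8×4 + 8×4 = 186

F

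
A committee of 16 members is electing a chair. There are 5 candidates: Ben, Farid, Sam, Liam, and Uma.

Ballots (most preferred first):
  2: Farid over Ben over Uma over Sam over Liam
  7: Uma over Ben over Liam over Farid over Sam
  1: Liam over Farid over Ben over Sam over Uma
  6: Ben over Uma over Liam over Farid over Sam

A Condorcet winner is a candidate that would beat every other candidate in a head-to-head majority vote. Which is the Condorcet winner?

Ben

Ben vs Farid: 13–3
Ben vs Sam: 16–0
Ben vs Liam: 15–1
Ben vs Uma: 9–7
Ben beats every other candidate.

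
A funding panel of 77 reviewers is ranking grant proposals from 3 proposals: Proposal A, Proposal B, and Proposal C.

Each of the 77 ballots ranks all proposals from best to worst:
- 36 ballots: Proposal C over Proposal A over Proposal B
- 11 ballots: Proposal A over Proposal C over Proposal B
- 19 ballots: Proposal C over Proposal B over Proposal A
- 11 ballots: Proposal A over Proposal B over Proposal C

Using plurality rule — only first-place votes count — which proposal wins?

Proposal C

First-place votes: Proposal A 22, Proposal B 0, Proposal C 55.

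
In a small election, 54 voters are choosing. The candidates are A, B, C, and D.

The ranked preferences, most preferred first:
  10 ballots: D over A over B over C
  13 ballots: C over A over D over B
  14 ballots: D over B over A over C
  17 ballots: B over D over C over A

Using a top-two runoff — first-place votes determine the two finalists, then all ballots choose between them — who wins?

D

Round 1 first-place votes: A 0, B 17, C 13, D 24. D and B advance.
Runoff: D is ranked above B on 37 ballots, B above D on 17.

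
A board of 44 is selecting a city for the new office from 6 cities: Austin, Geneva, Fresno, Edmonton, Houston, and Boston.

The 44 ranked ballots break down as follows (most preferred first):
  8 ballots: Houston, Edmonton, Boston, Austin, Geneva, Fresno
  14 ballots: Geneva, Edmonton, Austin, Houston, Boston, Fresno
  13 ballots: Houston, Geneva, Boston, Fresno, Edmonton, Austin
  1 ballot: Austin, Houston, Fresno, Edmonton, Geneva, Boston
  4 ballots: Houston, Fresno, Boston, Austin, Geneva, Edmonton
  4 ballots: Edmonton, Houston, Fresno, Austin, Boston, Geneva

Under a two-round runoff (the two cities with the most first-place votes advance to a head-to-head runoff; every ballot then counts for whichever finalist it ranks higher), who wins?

Round 1 first-place votes: Austin 1, Geneva 14, Fresno 0, Edmonton 4, Houston 25, Boston 0. Houston and Geneva advance.
Runoff: Houston is ranked above Geneva on 30 ballots, Geneva above Houston on 14.

Houston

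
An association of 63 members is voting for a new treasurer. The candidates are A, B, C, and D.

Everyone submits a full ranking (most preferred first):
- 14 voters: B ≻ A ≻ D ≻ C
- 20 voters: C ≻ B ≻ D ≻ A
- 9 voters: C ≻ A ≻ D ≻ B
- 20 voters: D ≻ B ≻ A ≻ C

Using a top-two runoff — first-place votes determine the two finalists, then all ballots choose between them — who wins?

Round 1 first-place votes: A 0, B 14, C 29, D 20. C and D advance.
Runoff: C is ranked above D on 29 ballots, D above C on 34.

D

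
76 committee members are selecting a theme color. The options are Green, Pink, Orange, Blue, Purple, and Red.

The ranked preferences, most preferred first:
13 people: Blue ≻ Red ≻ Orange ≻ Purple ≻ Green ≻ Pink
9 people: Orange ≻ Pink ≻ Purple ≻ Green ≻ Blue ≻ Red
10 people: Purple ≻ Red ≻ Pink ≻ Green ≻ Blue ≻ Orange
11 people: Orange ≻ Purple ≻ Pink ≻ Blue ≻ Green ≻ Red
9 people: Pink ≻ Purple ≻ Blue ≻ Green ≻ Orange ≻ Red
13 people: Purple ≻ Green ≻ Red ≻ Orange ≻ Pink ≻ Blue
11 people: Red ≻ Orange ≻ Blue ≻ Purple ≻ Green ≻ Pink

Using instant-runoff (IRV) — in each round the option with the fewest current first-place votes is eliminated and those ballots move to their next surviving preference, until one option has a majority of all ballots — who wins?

Orange

Round 1: Green 0, Pink 9, Orange 20, Blue 13, Purple 23, Red 11. Green eliminated.
Round 2: Pink 9, Orange 20, Blue 13, Purple 23, Red 11. Pink eliminated.
Round 3: Orange 20, Blue 13, Purple 32, Red 11. Red eliminated.
Round 4: Orange 31, Blue 13, Purple 32. Blue eliminated.
Round 5: Orange 44, Purple 32. Orange has a majority (≥39).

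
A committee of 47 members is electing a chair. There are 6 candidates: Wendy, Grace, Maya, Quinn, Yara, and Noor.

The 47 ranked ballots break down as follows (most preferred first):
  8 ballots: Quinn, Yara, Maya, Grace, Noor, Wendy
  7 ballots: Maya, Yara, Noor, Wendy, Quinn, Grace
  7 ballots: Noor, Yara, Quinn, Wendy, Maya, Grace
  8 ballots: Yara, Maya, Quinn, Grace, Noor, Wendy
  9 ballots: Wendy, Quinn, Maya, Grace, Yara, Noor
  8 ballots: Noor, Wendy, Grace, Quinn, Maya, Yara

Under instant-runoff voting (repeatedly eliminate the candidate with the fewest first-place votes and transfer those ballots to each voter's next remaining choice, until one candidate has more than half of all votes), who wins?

Round 1: Wendy 9, Grace 0, Maya 7, Quinn 8, Yara 8, Noor 15. Grace eliminated.
Round 2: Wendy 9, Maya 7, Quinn 8, Yara 8, Noor 15. Maya eliminated.
Round 3: Wendy 9, Quinn 8, Yara 15, Noor 15. Quinn eliminated.
Round 4: Wendy 9, Yara 23, Noor 15. Wendy eliminated.
Round 5: Yara 32, Noor 15. Yara has a majority (≥24).

Yara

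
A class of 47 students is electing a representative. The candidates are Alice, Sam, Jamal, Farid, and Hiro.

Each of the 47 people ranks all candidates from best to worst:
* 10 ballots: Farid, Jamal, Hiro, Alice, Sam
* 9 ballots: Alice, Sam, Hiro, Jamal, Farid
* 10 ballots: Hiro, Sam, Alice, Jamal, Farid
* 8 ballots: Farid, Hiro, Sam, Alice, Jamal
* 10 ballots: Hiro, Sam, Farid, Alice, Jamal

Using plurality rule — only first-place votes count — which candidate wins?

Hiro

First-place votes: Alice 9, Sam 0, Jamal 0, Farid 18, Hiro 20.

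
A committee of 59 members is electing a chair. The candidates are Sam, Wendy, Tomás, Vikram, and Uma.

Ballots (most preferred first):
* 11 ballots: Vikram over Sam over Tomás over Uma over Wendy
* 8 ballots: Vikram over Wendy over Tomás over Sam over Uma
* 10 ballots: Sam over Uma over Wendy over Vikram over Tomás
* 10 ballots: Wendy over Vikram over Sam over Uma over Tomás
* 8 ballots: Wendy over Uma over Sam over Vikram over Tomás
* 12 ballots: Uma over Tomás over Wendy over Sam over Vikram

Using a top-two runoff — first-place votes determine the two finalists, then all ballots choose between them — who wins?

Wendy

Round 1 first-place votes: Sam 10, Wendy 18, Tomás 0, Vikram 19, Uma 12. Vikram and Wendy advance.
Runoff: Vikram is ranked above Wendy on 19 ballots, Wendy above Vikram on 40.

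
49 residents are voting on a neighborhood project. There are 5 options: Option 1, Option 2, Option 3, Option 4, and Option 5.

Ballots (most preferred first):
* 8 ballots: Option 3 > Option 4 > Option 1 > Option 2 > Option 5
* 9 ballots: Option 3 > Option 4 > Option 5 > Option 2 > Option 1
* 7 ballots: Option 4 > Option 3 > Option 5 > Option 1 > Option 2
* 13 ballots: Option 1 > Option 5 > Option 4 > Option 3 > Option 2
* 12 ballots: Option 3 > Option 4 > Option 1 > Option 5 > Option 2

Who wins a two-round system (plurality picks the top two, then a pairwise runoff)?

Option 3

Round 1 first-place votes: Option 1 13, Option 2 0, Option 3 29, Option 4 7, Option 5 0. Option 3 and Option 1 advance.
Runoff: Option 3 is ranked above Option 1 on 36 ballots, Option 1 above Option 3 on 13.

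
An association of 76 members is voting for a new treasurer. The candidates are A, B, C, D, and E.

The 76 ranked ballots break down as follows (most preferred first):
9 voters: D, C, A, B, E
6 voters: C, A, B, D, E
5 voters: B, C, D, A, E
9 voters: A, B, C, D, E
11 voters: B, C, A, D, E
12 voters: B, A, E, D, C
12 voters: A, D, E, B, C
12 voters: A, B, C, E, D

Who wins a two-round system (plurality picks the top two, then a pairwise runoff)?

A

Round 1 first-place votes: A 33, B 28, C 6, D 9, E 0. A and B advance.
Runoff: A is ranked above B on 48 ballots, B above A on 28.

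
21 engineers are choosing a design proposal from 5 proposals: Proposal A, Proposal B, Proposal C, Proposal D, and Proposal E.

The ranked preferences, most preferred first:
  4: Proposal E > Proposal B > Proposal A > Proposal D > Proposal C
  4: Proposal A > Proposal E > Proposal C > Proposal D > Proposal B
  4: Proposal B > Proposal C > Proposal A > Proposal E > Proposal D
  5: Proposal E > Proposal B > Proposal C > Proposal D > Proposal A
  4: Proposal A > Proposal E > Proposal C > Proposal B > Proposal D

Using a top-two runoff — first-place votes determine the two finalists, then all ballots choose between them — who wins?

Proposal A

Round 1 first-place votes: Proposal A 8, Proposal B 4, Proposal C 0, Proposal D 0, Proposal E 9. Proposal E and Proposal A advance.
Runoff: Proposal E is ranked above Proposal A on 9 ballots, Proposal A above Proposal E on 12.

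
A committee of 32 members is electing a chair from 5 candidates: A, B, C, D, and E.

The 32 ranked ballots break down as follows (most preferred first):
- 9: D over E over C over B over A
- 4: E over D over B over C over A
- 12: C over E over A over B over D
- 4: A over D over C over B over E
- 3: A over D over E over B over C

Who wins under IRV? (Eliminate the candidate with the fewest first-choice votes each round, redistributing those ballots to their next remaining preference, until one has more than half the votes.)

D

Round 1: A 7, B 0, C 12, D 9, E 4. B eliminated.
Round 2: A 7, C 12, D 9, E 4. E eliminated.
Round 3: A 7, C 12, D 13. A eliminated.
Round 4: C 12, D 20. D has a majority (≥17).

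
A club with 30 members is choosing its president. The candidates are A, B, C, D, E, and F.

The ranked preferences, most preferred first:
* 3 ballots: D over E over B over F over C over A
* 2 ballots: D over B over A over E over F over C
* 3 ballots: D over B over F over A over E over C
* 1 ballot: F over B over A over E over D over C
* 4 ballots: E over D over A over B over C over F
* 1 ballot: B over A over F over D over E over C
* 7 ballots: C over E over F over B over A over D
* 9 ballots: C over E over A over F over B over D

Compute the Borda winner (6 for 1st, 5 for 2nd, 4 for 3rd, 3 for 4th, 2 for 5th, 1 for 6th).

E

A: 3×1 + 2×4 + 3×3 + 1×4 + 4×4 + 1×5 + 7×2 + 9×4 = 95
B: 3×4 + 2×5 + 3×5 + 1×5 + 4×3 + 1×6 + 7×3 + 9×2 = 99
C: 3×2 + 2×1 + 3×1 + 1×1 + 4×2 + 1×1 + 7×6 + 9×6 = 117
D: 3×6 + 2×6 + 3×6 + 1×2 + 4×5 + 1×3 + 7×1 + 9×1 = 89
E: 3×5 + 2×3 + 3×2 + 1×3 + 4×6 + 1×2 + 7×5 + 9×5 = 136
F: 3×3 + 2×2 + 3×4 + 1×6 + 4×1 + 1×4 + 7×4 + 9×3 = 94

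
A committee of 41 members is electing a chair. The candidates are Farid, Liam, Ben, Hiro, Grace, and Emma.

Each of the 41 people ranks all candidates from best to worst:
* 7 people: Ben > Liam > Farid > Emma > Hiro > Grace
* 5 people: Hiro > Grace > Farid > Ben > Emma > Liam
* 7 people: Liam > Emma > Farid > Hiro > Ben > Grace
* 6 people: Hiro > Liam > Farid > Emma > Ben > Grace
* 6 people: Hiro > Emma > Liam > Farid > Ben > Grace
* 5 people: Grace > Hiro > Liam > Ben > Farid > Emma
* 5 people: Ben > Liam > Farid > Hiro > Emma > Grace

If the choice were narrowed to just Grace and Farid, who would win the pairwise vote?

Grace is ranked above Farid on 10 ballots; Farid above Grace on 31.

Farid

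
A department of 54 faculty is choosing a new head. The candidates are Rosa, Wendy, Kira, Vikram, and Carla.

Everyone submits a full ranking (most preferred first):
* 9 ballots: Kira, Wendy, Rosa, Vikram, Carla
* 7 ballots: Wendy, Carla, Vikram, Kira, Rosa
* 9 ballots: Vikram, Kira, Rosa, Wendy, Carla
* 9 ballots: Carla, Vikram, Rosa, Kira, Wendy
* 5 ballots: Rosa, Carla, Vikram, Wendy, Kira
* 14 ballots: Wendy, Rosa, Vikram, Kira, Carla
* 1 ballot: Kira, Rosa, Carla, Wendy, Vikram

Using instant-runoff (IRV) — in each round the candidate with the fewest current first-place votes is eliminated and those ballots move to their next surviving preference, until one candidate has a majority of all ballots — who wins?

Round 1: Rosa 5, Wendy 21, Kira 10, Vikram 9, Carla 9. Rosa eliminated.
Round 2: Wendy 21, Kira 10, Vikram 9, Carla 14. Vikram eliminated.
Round 3: Wendy 21, Kira 19, Carla 14. Carla eliminated.
Round 4: Wendy 26, Kira 28. Kira has a majority (≥28).

Kira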